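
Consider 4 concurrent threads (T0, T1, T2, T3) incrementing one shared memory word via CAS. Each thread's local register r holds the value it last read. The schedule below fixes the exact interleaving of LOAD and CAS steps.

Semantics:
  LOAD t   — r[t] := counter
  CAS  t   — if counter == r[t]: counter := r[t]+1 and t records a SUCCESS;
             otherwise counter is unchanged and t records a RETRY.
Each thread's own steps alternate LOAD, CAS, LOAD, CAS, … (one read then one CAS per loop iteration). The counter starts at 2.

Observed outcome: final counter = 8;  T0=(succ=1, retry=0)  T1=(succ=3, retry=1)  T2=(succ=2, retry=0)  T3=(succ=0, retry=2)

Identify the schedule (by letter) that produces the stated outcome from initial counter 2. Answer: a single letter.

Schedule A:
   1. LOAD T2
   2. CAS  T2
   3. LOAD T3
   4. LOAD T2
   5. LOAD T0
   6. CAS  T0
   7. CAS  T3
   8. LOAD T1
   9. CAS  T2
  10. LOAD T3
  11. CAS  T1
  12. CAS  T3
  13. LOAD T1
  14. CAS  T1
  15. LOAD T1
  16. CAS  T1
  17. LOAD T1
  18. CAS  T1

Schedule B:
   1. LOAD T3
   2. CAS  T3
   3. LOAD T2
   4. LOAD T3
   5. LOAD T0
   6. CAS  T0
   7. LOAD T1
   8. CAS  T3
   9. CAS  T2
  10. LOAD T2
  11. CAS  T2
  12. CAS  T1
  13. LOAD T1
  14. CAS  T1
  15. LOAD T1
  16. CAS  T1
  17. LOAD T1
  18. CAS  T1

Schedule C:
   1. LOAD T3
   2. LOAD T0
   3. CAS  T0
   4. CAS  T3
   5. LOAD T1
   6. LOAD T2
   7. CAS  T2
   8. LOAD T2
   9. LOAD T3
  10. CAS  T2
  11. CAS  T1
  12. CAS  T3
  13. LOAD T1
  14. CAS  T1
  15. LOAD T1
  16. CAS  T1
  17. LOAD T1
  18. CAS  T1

C

Run C:
   1) LOAD T3:  M=2  r_T3=2
   2) LOAD T0:  M=2  r_T0=2
   3) CAS  T0:  M=3  r_T0=2 ✓
   4) CAS  T3:  M=3  r_T3=2 ✗
   5) LOAD T1:  M=3  r_T1=3
   6) LOAD T2:  M=3  r_T2=3
   7) CAS  T2:  M=4  r_T2=3 ✓
   8) LOAD T2:  M=4  r_T2=4
   9) LOAD T3:  M=4  r_T3=4
  10) CAS  T2:  M=5  r_T2=4 ✓
  11) CAS  T1:  M=5  r_T1=3 ✗
  12) CAS  T3:  M=5  r_T3=4 ✗
  13) LOAD T1:  M=5  r_T1=5
  14) CAS  T1:  M=6  r_T1=5 ✓
  15) LOAD T1:  M=6  r_T1=6
  16) CAS  T1:  M=7  r_T1=6 ✓
  17) LOAD T1:  M=7  r_T1=7
  18) CAS  T1:  M=8  r_T1=7 ✓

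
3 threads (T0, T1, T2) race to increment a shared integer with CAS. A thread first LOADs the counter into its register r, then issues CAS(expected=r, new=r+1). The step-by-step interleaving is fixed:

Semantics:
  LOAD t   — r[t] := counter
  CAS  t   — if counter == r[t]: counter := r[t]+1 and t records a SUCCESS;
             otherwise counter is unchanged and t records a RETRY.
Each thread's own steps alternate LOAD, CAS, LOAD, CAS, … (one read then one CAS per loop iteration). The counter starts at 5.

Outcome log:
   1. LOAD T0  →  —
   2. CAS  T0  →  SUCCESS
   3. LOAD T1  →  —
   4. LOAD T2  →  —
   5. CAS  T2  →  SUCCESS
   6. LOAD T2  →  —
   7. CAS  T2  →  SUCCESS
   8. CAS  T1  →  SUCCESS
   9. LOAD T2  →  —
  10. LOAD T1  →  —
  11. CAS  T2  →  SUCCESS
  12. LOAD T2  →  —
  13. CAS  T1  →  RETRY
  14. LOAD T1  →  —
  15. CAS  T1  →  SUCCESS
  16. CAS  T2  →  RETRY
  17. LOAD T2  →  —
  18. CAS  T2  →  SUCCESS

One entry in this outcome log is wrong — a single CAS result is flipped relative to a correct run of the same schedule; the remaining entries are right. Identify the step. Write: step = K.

Correct run:
T0 LOAD — after: cnt=5, r=5 — load
T0 CAS — after: cnt=6, r=5 — ok
T1 LOAD — after: cnt=6, r=6 — load
T2 LOAD — after: cnt=6, r=6 — load
T2 CAS — after: cnt=7, r=6 — ok
T2 LOAD — after: cnt=7, r=7 — load
T2 CAS — after: cnt=8, r=7 — ok
T1 CAS — after: cnt=8, r=6 — retry
T2 LOAD — after: cnt=8, r=8 — load
T1 LOAD — after: cnt=8, r=8 — load
T2 CAS — after: cnt=9, r=8 — ok
T2 LOAD — after: cnt=9, r=9 — load
T1 CAS — after: cnt=9, r=8 — retry
T1 LOAD — after: cnt=9, r=9 — load
T1 CAS — after: cnt=10, r=9 — ok
T2 CAS — after: cnt=10, r=9 — retry
T2 LOAD — after: cnt=10, r=10 — load
T2 CAS — after: cnt=11, r=10 — ok
Flip is step 8.

step = 8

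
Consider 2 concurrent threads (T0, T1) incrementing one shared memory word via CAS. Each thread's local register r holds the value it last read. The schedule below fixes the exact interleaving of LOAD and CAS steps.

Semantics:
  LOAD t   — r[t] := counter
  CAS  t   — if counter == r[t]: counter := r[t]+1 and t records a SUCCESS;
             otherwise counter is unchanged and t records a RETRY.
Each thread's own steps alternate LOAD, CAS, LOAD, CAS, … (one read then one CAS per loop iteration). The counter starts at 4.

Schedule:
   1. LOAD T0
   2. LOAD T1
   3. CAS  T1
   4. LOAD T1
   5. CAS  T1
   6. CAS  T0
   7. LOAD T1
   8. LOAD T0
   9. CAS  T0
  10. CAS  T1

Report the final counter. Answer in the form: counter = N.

counter = 7

#1 T0 reads 4
#2 T1 reads 4
#3 T1 CAS(4→5) writes; counter now 5
#4 T1 reads 5
#5 T1 CAS(5→6) writes; counter now 6
#6 T0 CAS(4→5) fails; counter now 6
#7 T1 reads 6
#8 T0 reads 6
#9 T0 CAS(6→7) writes; counter now 7
#10 T1 CAS(6→7) fails; counter now 7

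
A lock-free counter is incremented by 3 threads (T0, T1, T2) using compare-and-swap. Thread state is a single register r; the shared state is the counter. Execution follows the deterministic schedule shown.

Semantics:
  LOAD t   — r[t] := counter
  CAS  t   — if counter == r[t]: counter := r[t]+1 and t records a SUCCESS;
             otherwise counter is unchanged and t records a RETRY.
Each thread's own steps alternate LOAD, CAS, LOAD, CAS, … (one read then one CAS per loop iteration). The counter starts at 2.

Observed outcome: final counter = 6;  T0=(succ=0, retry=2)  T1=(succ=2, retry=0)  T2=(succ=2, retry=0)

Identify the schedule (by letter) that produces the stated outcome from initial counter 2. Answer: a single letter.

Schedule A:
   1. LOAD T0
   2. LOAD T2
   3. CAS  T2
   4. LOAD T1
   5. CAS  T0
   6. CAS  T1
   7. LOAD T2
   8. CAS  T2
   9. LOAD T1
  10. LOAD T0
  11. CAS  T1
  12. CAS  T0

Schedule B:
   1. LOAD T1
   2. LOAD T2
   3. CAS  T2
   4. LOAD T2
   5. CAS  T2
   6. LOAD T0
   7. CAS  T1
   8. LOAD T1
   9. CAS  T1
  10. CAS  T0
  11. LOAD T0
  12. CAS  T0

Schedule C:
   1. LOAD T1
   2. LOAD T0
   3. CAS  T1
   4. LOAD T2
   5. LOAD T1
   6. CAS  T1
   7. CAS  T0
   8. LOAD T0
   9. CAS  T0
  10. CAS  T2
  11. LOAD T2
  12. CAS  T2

A

Tracing schedule A:
#1 T0 reads 2
#2 T2 reads 2
#3 T2 CAS(2→3) writes; counter now 3
#4 T1 reads 3
#5 T0 CAS(2→3) fails; counter now 3
#6 T1 CAS(3→4) writes; counter now 4
#7 T2 reads 4
#8 T2 CAS(4→5) writes; counter now 5
#9 T1 reads 5
#10 T0 reads 5
#11 T1 CAS(5→6) writes; counter now 6
#12 T0 CAS(5→6) fails; counter now 6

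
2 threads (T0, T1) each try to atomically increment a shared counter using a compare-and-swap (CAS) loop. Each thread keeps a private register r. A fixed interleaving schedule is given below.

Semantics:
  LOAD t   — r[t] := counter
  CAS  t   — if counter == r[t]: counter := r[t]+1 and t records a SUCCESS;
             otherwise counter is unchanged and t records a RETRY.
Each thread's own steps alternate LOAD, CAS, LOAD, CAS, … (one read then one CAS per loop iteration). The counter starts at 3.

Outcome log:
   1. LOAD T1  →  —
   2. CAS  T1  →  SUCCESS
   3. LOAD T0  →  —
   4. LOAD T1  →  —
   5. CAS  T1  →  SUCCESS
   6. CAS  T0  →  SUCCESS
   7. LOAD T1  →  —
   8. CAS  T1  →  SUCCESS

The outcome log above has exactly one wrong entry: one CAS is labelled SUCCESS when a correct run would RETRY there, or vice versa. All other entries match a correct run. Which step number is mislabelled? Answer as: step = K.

step = 6

Reference trace:
step 1: T1 LOAD ⇒ load; ctr=3 reg=3
step 2: T1 CAS ⇒ ok; ctr=4 reg=3
step 3: T0 LOAD ⇒ load; ctr=4 reg=4
step 4: T1 LOAD ⇒ load; ctr=4 reg=4
step 5: T1 CAS ⇒ ok; ctr=5 reg=4
step 6: T0 CAS ⇒ retry; ctr=5 reg=4
step 7: T1 LOAD ⇒ load; ctr=5 reg=5
step 8: T1 CAS ⇒ ok; ctr=6 reg=5
Mismatch at 6.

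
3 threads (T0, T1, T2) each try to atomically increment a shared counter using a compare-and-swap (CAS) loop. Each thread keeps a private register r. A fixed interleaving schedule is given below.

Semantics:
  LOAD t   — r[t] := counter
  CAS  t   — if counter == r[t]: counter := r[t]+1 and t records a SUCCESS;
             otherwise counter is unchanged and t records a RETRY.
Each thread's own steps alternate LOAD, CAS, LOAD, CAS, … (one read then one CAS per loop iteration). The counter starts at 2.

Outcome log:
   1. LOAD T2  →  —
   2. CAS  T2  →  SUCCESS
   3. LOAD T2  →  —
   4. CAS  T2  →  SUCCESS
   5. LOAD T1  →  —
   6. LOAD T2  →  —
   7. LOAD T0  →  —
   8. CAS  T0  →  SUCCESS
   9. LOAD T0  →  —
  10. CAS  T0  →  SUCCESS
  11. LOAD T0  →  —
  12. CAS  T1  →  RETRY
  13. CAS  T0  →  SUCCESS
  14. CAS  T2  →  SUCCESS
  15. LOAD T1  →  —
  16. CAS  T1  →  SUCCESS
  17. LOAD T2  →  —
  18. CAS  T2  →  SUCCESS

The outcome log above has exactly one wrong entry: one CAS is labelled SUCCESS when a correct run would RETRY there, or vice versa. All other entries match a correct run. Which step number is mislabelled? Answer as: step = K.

step = 14

Correct run:
[1] T2.load  rd  (counter 2, T2.r 2)
[2] T2.cas  hit  (counter 3, T2.r 2)
[3] T2.load  rd  (counter 3, T2.r 3)
[4] T2.cas  hit  (counter 4, T2.r 3)
[5] T1.load  rd  (counter 4, T1.r 4)
[6] T2.load  rd  (counter 4, T2.r 4)
[7] T0.load  rd  (counter 4, T0.r 4)
[8] T0.cas  hit  (counter 5, T0.r 4)
[9] T0.load  rd  (counter 5, T0.r 5)
[10] T0.cas  hit  (counter 6, T0.r 5)
[11] T0.load  rd  (counter 6, T0.r 6)
[12] T1.cas  miss  (counter 6, T1.r 4)
[13] T0.cas  hit  (counter 7, T0.r 6)
[14] T2.cas  miss  (counter 7, T2.r 4)
[15] T1.load  rd  (counter 7, T1.r 7)
[16] T1.cas  hit  (counter 8, T1.r 7)
[17] T2.load  rd  (counter 8, T2.r 8)
[18] T2.cas  hit  (counter 9, T2.r 8)
Mismatch at 14.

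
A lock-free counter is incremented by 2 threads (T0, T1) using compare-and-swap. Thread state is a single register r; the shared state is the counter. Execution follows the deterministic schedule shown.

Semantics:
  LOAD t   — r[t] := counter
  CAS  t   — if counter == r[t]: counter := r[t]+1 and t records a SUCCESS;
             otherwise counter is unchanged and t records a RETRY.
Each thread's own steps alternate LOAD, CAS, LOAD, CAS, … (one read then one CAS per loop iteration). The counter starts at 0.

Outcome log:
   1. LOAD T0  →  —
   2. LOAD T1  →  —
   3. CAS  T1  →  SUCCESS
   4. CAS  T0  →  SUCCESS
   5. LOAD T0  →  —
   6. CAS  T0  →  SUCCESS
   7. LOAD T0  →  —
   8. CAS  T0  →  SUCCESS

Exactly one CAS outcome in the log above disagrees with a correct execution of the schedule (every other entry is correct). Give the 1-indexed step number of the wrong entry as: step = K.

Reference trace:
step 1: T0 LOAD ⇒ load; ctr=0 reg=0
step 2: T1 LOAD ⇒ load; ctr=0 reg=0
step 3: T1 CAS ⇒ ok; ctr=1 reg=0
step 4: T0 CAS ⇒ retry; ctr=1 reg=0
step 5: T0 LOAD ⇒ load; ctr=1 reg=1
step 6: T0 CAS ⇒ ok; ctr=2 reg=1
step 7: T0 LOAD ⇒ load; ctr=2 reg=2
step 8: T0 CAS ⇒ ok; ctr=3 reg=2
Log disagrees first at step 4.

step = 4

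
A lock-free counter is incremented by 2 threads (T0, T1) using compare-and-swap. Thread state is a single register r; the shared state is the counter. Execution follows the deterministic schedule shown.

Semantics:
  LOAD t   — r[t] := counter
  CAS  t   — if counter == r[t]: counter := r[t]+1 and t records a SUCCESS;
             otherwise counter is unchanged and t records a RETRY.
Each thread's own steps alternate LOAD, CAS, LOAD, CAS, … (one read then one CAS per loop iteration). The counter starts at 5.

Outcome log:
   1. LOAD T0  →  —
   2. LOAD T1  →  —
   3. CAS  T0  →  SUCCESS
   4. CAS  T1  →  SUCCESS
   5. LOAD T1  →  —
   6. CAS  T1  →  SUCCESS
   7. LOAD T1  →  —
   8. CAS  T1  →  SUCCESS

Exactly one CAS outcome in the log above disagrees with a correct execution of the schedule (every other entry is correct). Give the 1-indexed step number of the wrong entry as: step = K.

Correct run:
#1 T0 reads 5
#2 T1 reads 5
#3 T0 CAS(5→6) writes; counter now 6
#4 T1 CAS(5→6) fails; counter now 6
#5 T1 reads 6
#6 T1 CAS(6→7) writes; counter now 7
#7 T1 reads 7
#8 T1 CAS(7→8) writes; counter now 8
Flip is step 4.

step = 4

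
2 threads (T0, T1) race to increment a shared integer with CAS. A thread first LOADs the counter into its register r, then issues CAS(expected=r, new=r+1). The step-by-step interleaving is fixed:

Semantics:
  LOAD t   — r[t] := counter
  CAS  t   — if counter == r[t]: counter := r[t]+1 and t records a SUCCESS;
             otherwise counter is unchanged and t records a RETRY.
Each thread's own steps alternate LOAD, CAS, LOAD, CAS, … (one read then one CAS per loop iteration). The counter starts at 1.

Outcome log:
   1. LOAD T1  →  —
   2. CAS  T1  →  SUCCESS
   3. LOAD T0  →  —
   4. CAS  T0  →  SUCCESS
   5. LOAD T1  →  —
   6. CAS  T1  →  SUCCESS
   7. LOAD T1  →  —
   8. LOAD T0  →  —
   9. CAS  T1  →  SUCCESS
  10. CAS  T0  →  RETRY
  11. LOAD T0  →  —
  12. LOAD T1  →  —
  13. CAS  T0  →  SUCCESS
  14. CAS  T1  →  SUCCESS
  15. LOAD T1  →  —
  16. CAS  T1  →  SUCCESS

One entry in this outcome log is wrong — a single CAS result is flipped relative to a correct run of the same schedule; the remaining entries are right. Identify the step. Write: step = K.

step = 14

Re-executing:
[1] T1.load  rd  (counter 1, T1.r 1)
[2] T1.cas  hit  (counter 2, T1.r 1)
[3] T0.load  rd  (counter 2, T0.r 2)
[4] T0.cas  hit  (counter 3, T0.r 2)
[5] T1.load  rd  (counter 3, T1.r 3)
[6] T1.cas  hit  (counter 4, T1.r 3)
[7] T1.load  rd  (counter 4, T1.r 4)
[8] T0.load  rd  (counter 4, T0.r 4)
[9] T1.cas  hit  (counter 5, T1.r 4)
[10] T0.cas  miss  (counter 5, T0.r 4)
[11] T0.load  rd  (counter 5, T0.r 5)
[12] T1.load  rd  (counter 5, T1.r 5)
[13] T0.cas  hit  (counter 6, T0.r 5)
[14] T1.cas  miss  (counter 6, T1.r 5)
[15] T1.load  rd  (counter 6, T1.r 6)
[16] T1.cas  hit  (counter 7, T1.r 6)
Flip is step 14.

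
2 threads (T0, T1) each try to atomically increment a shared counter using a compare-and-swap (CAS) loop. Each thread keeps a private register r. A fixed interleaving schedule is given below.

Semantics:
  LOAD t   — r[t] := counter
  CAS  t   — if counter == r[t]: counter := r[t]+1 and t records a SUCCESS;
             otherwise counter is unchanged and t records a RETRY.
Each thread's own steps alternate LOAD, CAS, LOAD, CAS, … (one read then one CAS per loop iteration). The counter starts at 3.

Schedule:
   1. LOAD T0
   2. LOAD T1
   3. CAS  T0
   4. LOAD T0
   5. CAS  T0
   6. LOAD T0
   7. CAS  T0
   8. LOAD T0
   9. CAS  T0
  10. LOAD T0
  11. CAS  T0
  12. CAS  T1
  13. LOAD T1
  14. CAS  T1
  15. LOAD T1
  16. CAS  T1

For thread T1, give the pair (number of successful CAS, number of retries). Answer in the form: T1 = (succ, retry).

T1 = (2, 1)

T0 LOAD — after: cnt=3, r=3 — load
T1 LOAD — after: cnt=3, r=3 — load
T0 CAS — after: cnt=4, r=3 — ok
T0 LOAD — after: cnt=4, r=4 — load
T0 CAS — after: cnt=5, r=4 — ok
T0 LOAD — after: cnt=5, r=5 — load
T0 CAS — after: cnt=6, r=5 — ok
T0 LOAD — after: cnt=6, r=6 — load
T0 CAS — after: cnt=7, r=6 — ok
T0 LOAD — after: cnt=7, r=7 — load
T0 CAS — after: cnt=8, r=7 — ok
T1 CAS — after: cnt=8, r=3 — retry
T1 LOAD — after: cnt=8, r=8 — load
T1 CAS — after: cnt=9, r=8 — ok
T1 LOAD — after: cnt=9, r=9 — load
T1 CAS — after: cnt=10, r=9 — ok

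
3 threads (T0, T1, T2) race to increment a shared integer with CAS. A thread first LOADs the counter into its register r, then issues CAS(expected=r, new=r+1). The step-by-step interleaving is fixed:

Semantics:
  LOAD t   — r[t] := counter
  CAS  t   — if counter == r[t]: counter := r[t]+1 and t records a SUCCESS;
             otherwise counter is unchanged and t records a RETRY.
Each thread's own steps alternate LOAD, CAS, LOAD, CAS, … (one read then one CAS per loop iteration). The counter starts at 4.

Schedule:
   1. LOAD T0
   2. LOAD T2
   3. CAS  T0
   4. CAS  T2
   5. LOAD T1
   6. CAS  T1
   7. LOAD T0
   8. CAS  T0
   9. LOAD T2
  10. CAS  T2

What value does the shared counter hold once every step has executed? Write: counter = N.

1. LOAD T0 → mem=4 r[T0]=4 [LOAD]
2. LOAD T2 → mem=4 r[T2]=4 [LOAD]
3. CAS T0 → mem=5 r[T0]=4 [OK]
4. CAS T2 → mem=5 r[T2]=4 [RETRY]
5. LOAD T1 → mem=5 r[T1]=5 [LOAD]
6. CAS T1 → mem=6 r[T1]=5 [OK]
7. LOAD T0 → mem=6 r[T0]=6 [LOAD]
8. CAS T0 → mem=7 r[T0]=6 [OK]
9. LOAD T2 → mem=7 r[T2]=7 [LOAD]
10. CAS T2 → mem=8 r[T2]=7 [OK]

counter = 8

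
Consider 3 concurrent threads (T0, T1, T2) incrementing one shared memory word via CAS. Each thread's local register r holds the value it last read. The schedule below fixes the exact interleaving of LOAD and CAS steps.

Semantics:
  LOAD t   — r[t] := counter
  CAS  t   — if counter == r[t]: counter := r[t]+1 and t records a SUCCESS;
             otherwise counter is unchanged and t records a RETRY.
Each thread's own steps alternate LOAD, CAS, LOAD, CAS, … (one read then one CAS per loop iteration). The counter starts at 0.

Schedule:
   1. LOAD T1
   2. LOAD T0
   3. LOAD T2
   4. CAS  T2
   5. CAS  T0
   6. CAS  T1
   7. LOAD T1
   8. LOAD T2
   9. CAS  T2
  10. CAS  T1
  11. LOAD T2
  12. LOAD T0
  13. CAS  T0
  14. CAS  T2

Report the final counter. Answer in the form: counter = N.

counter = 3

   1) LOAD T1:  M=0  r_T1=0
   2) LOAD T0:  M=0  r_T0=0
   3) LOAD T2:  M=0  r_T2=0
   4) CAS  T2:  M=1  r_T2=0 ✓
   5) CAS  T0:  M=1  r_T0=0 ✗
   6) CAS  T1:  M=1  r_T1=0 ✗
   7) LOAD T1:  M=1  r_T1=1
   8) LOAD T2:  M=1  r_T2=1
   9) CAS  T2:  M=2  r_T2=1 ✓
  10) CAS  T1:  M=2  r_T1=1 ✗
  11) LOAD T2:  M=2  r_T2=2
  12) LOAD T0:  M=2  r_T0=2
  13) CAS  T0:  M=3  r_T0=2 ✓
  14) CAS  T2:  M=3  r_T2=2 ✗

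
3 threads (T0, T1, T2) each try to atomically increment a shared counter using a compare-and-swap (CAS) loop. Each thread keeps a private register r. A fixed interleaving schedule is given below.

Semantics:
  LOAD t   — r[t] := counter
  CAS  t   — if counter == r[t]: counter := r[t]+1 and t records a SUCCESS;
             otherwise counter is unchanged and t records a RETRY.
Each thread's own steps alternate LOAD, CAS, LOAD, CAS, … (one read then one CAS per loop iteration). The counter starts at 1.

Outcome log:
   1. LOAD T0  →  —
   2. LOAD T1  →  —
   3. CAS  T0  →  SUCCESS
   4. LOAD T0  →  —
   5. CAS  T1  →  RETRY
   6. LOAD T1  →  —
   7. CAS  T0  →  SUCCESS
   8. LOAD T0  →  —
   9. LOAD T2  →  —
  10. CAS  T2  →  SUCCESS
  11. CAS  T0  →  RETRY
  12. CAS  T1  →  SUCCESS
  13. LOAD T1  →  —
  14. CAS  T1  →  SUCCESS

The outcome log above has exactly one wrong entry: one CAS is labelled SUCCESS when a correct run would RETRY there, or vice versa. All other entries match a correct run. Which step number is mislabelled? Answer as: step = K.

step = 12

Re-executing:
#1 T0 reads 1
#2 T1 reads 1
#3 T0 CAS(1→2) writes; counter now 2
#4 T0 reads 2
#5 T1 CAS(1→2) fails; counter now 2
#6 T1 reads 2
#7 T0 CAS(2→3) writes; counter now 3
#8 T0 reads 3
#9 T2 reads 3
#10 T2 CAS(3→4) writes; counter now 4
#11 T0 CAS(3→4) fails; counter now 4
#12 T1 CAS(2→3) fails; counter now 4
#13 T1 reads 4
#14 T1 CAS(4→5) writes; counter now 5
Flip is step 12.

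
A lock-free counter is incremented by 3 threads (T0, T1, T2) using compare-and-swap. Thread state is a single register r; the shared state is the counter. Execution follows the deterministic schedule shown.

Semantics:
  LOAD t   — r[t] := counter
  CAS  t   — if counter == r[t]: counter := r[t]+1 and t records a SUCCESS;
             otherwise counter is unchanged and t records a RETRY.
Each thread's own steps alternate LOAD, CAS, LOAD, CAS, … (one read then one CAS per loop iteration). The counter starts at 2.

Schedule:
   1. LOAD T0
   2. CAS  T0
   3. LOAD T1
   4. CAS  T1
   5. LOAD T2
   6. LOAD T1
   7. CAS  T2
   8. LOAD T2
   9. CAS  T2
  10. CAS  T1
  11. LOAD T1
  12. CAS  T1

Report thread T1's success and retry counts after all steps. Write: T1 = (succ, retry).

   1) LOAD T0:  M=2  r_T0=2
   2) CAS  T0:  M=3  r_T0=2 ✓
   3) LOAD T1:  M=3  r_T1=3
   4) CAS  T1:  M=4  r_T1=3 ✓
   5) LOAD T2:  M=4  r_T2=4
   6) LOAD T1:  M=4  r_T1=4
   7) CAS  T2:  M=5  r_T2=4 ✓
   8) LOAD T2:  M=5  r_T2=5
   9) CAS  T2:  M=6  r_T2=5 ✓
  10) CAS  T1:  M=6  r_T1=4 ✗
  11) LOAD T1:  M=6  r_T1=6
  12) CAS  T1:  M=7  r_T1=6 ✓

T1 = (2, 1)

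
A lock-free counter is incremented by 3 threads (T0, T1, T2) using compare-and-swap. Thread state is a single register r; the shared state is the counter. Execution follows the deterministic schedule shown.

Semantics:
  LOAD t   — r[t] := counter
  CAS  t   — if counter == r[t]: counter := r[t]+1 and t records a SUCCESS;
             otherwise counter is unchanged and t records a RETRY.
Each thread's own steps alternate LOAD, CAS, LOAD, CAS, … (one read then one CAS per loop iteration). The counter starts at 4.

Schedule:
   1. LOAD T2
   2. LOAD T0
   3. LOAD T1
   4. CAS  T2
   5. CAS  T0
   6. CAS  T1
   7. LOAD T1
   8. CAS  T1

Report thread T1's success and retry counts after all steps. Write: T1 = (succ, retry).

T1 = (1, 1)

#1 T2 reads 4
#2 T0 reads 4
#3 T1 reads 4
#4 T2 CAS(4→5) writes; counter now 5
#5 T0 CAS(4→5) fails; counter now 5
#6 T1 CAS(4→5) fails; counter now 5
#7 T1 reads 5
#8 T1 CAS(5→6) writes; counter now 6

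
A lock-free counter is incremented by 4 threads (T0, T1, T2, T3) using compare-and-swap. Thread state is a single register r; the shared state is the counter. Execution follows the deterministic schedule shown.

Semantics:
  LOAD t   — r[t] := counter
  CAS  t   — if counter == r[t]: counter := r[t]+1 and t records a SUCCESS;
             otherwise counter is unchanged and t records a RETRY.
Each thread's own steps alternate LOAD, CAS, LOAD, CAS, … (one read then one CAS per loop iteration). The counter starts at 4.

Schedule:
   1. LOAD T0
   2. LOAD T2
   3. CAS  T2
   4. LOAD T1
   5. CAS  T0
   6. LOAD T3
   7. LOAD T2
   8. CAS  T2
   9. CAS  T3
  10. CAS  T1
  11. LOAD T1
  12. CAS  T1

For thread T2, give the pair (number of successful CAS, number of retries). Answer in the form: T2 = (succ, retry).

T2 = (2, 0)

1. LOAD T0 → mem=4 r[T0]=4 [LOAD]
2. LOAD T2 → mem=4 r[T2]=4 [LOAD]
3. CAS T2 → mem=5 r[T2]=4 [OK]
4. LOAD T1 → mem=5 r[T1]=5 [LOAD]
5. CAS T0 → mem=5 r[T0]=4 [RETRY]
6. LOAD T3 → mem=5 r[T3]=5 [LOAD]
7. LOAD T2 → mem=5 r[T2]=5 [LOAD]
8. CAS T2 → mem=6 r[T2]=5 [OK]
9. CAS T3 → mem=6 r[T3]=5 [RETRY]
10. CAS T1 → mem=6 r[T1]=5 [RETRY]
11. LOAD T1 → mem=6 r[T1]=6 [LOAD]
12. CAS T1 → mem=7 r[T1]=6 [OK]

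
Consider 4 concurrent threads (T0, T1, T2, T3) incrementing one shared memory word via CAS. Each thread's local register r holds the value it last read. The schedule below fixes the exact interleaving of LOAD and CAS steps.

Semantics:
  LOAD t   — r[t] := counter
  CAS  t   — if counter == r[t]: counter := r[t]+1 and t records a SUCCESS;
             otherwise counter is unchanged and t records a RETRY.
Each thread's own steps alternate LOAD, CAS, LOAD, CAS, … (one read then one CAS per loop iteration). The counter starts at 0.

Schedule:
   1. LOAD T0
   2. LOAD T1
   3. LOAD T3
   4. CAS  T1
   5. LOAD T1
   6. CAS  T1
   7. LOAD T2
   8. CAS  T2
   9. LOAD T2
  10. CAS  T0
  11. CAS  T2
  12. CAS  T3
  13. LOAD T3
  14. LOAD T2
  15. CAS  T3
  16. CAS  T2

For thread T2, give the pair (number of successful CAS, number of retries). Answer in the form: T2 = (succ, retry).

T2 = (2, 1)

#1 T0 reads 0
#2 T1 reads 0
#3 T3 reads 0
#4 T1 CAS(0→1) writes; counter now 1
#5 T1 reads 1
#6 T1 CAS(1→2) writes; counter now 2
#7 T2 reads 2
#8 T2 CAS(2→3) writes; counter now 3
#9 T2 reads 3
#10 T0 CAS(0→1) fails; counter now 3
#11 T2 CAS(3→4) writes; counter now 4
#12 T3 CAS(0→1) fails; counter now 4
#13 T3 reads 4
#14 T2 reads 4
#15 T3 CAS(4→5) writes; counter now 5
#16 T2 CAS(4→5) fails; counter now 5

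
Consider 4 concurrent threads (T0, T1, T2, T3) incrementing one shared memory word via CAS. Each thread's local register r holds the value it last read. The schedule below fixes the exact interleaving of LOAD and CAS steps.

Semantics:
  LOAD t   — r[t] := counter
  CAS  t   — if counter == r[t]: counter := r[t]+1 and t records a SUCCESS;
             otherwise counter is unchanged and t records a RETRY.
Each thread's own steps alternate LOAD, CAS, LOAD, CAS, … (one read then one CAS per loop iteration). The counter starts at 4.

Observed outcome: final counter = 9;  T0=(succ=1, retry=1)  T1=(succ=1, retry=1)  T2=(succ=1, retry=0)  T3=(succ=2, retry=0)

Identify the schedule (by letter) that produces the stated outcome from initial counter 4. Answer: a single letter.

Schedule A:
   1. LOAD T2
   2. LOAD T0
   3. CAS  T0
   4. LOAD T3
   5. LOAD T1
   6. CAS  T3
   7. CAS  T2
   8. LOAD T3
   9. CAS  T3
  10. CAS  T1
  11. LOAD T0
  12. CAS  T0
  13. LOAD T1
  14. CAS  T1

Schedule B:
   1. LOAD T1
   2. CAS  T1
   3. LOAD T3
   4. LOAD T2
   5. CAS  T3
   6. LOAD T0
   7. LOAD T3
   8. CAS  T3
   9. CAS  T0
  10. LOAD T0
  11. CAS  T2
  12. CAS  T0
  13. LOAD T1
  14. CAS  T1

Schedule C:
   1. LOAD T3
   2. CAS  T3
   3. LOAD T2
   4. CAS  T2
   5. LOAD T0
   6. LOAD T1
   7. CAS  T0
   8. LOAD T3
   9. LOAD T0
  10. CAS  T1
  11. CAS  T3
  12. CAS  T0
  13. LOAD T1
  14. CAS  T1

Tracing schedule C:
1. LOAD T3 → mem=4 r[T3]=4 [LOAD]
2. CAS T3 → mem=5 r[T3]=4 [OK]
3. LOAD T2 → mem=5 r[T2]=5 [LOAD]
4. CAS T2 → mem=6 r[T2]=5 [OK]
5. LOAD T0 → mem=6 r[T0]=6 [LOAD]
6. LOAD T1 → mem=6 r[T1]=6 [LOAD]
7. CAS T0 → mem=7 r[T0]=6 [OK]
8. LOAD T3 → mem=7 r[T3]=7 [LOAD]
9. LOAD T0 → mem=7 r[T0]=7 [LOAD]
10. CAS T1 → mem=7 r[T1]=6 [RETRY]
11. CAS T3 → mem=8 r[T3]=7 [OK]
12. CAS T0 → mem=8 r[T0]=7 [RETRY]
13. LOAD T1 → mem=8 r[T1]=8 [LOAD]
14. CAS T1 → mem=9 r[T1]=8 [OK]

C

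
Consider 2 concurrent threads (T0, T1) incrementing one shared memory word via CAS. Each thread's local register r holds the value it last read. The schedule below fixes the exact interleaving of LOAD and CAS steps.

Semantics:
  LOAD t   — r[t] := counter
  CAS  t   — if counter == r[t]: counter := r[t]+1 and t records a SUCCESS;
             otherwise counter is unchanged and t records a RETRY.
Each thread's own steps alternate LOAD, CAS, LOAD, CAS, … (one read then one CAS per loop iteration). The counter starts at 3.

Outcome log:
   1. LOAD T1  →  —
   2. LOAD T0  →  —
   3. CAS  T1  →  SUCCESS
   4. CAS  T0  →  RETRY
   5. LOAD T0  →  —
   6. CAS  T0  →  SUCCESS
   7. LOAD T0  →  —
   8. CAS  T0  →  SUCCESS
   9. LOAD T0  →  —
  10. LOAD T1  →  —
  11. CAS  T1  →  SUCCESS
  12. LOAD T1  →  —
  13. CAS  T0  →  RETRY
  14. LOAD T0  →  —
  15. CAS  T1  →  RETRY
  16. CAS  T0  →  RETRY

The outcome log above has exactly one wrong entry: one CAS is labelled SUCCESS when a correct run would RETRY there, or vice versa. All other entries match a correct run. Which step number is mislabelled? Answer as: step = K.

step = 15

Reference trace:
   1) LOAD T1:  M=3  r_T1=3
   2) LOAD T0:  M=3  r_T0=3
   3) CAS  T1:  M=4  r_T1=3 ✓
   4) CAS  T0:  M=4  r_T0=3 ✗
   5) LOAD T0:  M=4  r_T0=4
   6) CAS  T0:  M=5  r_T0=4 ✓
   7) LOAD T0:  M=5  r_T0=5
   8) CAS  T0:  M=6  r_T0=5 ✓
   9) LOAD T0:  M=6  r_T0=6
  10) LOAD T1:  M=6  r_T1=6
  11) CAS  T1:  M=7  r_T1=6 ✓
  12) LOAD T1:  M=7  r_T1=7
  13) CAS  T0:  M=7  r_T0=6 ✗
  14) LOAD T0:  M=7  r_T0=7
  15) CAS  T1:  M=8  r_T1=7 ✓
  16) CAS  T0:  M=8  r_T0=7 ✗
Flip is step 15.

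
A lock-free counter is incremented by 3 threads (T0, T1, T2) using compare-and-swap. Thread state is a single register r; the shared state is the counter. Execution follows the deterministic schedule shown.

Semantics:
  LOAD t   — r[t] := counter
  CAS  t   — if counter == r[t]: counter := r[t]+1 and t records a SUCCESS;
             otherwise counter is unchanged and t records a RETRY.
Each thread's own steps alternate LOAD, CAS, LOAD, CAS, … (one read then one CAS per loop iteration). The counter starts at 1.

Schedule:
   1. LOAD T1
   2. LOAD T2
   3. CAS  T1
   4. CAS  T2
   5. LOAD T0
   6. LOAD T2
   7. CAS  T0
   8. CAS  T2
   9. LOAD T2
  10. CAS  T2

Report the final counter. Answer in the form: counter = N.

   1) LOAD T1:  M=1  r_T1=1
   2) LOAD T2:  M=1  r_T2=1
   3) CAS  T1:  M=2  r_T1=1 ✓
   4) CAS  T2:  M=2  r_T2=1 ✗
   5) LOAD T0:  M=2  r_T0=2
   6) LOAD T2:  M=2  r_T2=2
   7) CAS  T0:  M=3  r_T0=2 ✓
   8) CAS  T2:  M=3  r_T2=2 ✗
   9) LOAD T2:  M=3  r_T2=3
  10) CAS  T2:  M=4  r_T2=3 ✓

counter = 4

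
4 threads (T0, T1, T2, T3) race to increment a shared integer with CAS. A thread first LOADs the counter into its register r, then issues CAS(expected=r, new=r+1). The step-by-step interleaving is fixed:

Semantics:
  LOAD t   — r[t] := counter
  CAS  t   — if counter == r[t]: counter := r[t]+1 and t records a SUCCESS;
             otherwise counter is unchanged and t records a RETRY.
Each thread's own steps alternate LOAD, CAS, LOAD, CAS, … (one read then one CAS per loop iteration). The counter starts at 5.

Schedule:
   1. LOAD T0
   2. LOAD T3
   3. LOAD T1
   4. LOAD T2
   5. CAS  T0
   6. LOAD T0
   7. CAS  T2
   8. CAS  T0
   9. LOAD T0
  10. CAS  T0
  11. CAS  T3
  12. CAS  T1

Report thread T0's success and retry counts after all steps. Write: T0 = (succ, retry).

T0 = (3, 0)

1. LOAD T0 → mem=5 r[T0]=5 [LOAD]
2. LOAD T3 → mem=5 r[T3]=5 [LOAD]
3. LOAD T1 → mem=5 r[T1]=5 [LOAD]
4. LOAD T2 → mem=5 r[T2]=5 [LOAD]
5. CAS T0 → mem=6 r[T0]=5 [OK]
6. LOAD T0 → mem=6 r[T0]=6 [LOAD]
7. CAS T2 → mem=6 r[T2]=5 [RETRY]
8. CAS T0 → mem=7 r[T0]=6 [OK]
9. LOAD T0 → mem=7 r[T0]=7 [LOAD]
10. CAS T0 → mem=8 r[T0]=7 [OK]
11. CAS T3 → mem=8 r[T3]=5 [RETRY]
12. CAS T1 → mem=8 r[T1]=5 [RETRY]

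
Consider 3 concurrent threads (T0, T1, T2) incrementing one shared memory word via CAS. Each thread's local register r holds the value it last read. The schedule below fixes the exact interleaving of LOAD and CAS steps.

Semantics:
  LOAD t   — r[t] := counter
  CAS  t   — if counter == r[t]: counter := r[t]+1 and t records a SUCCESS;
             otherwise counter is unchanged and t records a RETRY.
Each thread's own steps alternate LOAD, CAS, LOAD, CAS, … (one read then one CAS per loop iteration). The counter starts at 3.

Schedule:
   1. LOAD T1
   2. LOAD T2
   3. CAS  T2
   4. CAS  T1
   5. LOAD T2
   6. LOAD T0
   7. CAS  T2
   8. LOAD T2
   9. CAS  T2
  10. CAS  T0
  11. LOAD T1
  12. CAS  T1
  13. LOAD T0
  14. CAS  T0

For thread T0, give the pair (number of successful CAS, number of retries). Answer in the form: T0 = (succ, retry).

#1 T1 reads 3
#2 T2 reads 3
#3 T2 CAS(3→4) writes; counter now 4
#4 T1 CAS(3→4) fails; counter now 4
#5 T2 reads 4
#6 T0 reads 4
#7 T2 CAS(4→5) writes; counter now 5
#8 T2 reads 5
#9 T2 CAS(5→6) writes; counter now 6
#10 T0 CAS(4→5) fails; counter now 6
#11 T1 reads 6
#12 T1 CAS(6→7) writes; counter now 7
#13 T0 reads 7
#14 T0 CAS(7→8) writes; counter now 8

T0 = (1, 1)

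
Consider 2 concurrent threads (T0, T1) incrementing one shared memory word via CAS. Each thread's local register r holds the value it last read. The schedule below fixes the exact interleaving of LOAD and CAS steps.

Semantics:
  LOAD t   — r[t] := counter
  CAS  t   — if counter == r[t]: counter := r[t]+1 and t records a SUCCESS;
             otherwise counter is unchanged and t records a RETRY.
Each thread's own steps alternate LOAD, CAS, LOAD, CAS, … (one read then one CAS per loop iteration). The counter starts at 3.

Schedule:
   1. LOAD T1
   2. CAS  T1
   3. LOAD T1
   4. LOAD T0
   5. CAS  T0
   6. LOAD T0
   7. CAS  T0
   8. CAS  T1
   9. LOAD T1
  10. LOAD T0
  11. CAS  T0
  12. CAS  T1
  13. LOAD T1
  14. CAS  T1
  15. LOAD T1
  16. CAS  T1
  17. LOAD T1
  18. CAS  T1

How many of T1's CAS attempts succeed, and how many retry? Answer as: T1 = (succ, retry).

step 1: T1 LOAD ⇒ load; ctr=3 reg=3
step 2: T1 CAS ⇒ ok; ctr=4 reg=3
step 3: T1 LOAD ⇒ load; ctr=4 reg=4
step 4: T0 LOAD ⇒ load; ctr=4 reg=4
step 5: T0 CAS ⇒ ok; ctr=5 reg=4
step 6: T0 LOAD ⇒ load; ctr=5 reg=5
step 7: T0 CAS ⇒ ok; ctr=6 reg=5
step 8: T1 CAS ⇒ retry; ctr=6 reg=4
step 9: T1 LOAD ⇒ load; ctr=6 reg=6
step 10: T0 LOAD ⇒ load; ctr=6 reg=6
step 11: T0 CAS ⇒ ok; ctr=7 reg=6
step 12: T1 CAS ⇒ retry; ctr=7 reg=6
step 13: T1 LOAD ⇒ load; ctr=7 reg=7
step 14: T1 CAS ⇒ ok; ctr=8 reg=7
step 15: T1 LOAD ⇒ load; ctr=8 reg=8
step 16: T1 CAS ⇒ ok; ctr=9 reg=8
step 17: T1 LOAD ⇒ load; ctr=9 reg=9
step 18: T1 CAS ⇒ ok; ctr=10 reg=9

T1 = (4, 2)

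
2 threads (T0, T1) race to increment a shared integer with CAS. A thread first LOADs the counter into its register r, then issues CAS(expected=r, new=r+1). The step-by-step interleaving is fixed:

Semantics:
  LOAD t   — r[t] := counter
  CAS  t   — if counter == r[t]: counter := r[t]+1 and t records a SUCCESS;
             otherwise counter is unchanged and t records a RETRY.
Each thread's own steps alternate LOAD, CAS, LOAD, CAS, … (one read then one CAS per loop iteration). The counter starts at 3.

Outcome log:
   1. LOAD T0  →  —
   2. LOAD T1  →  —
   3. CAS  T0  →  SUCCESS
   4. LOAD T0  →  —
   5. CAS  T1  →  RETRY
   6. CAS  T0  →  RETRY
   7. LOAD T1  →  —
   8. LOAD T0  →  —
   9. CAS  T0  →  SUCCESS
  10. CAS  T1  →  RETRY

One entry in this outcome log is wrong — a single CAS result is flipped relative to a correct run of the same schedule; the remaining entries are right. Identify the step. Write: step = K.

Correct run:
step 1: T0 LOAD ⇒ load; ctr=3 reg=3
step 2: T1 LOAD ⇒ load; ctr=3 reg=3
step 3: T0 CAS ⇒ ok; ctr=4 reg=3
step 4: T0 LOAD ⇒ load; ctr=4 reg=4
step 5: T1 CAS ⇒ retry; ctr=4 reg=3
step 6: T0 CAS ⇒ ok; ctr=5 reg=4
step 7: T1 LOAD ⇒ load; ctr=5 reg=5
step 8: T0 LOAD ⇒ load; ctr=5 reg=5
step 9: T0 CAS ⇒ ok; ctr=6 reg=5
step 10: T1 CAS ⇒ retry; ctr=6 reg=5
Log disagrees first at step 6.

step = 6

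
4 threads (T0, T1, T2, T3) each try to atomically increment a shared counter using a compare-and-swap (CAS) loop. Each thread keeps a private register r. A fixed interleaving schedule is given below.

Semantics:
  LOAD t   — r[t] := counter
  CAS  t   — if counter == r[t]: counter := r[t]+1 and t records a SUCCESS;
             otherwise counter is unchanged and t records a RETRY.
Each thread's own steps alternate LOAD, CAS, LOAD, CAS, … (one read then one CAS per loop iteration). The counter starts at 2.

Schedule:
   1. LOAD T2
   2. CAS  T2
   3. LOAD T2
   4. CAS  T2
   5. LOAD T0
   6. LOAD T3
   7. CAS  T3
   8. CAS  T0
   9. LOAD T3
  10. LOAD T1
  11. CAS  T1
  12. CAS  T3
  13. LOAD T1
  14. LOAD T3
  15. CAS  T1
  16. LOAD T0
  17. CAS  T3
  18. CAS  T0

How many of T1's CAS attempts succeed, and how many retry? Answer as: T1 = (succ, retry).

step 1: T2 LOAD ⇒ load; ctr=2 reg=2
step 2: T2 CAS ⇒ ok; ctr=3 reg=2
step 3: T2 LOAD ⇒ load; ctr=3 reg=3
step 4: T2 CAS ⇒ ok; ctr=4 reg=3
step 5: T0 LOAD ⇒ load; ctr=4 reg=4
step 6: T3 LOAD ⇒ load; ctr=4 reg=4
step 7: T3 CAS ⇒ ok; ctr=5 reg=4
step 8: T0 CAS ⇒ retry; ctr=5 reg=4
step 9: T3 LOAD ⇒ load; ctr=5 reg=5
step 10: T1 LOAD ⇒ load; ctr=5 reg=5
step 11: T1 CAS ⇒ ok; ctr=6 reg=5
step 12: T3 CAS ⇒ retry; ctr=6 reg=5
step 13: T1 LOAD ⇒ load; ctr=6 reg=6
step 14: T3 LOAD ⇒ load; ctr=6 reg=6
step 15: T1 CAS ⇒ ok; ctr=7 reg=6
step 16: T0 LOAD ⇒ load; ctr=7 reg=7
step 17: T3 CAS ⇒ retry; ctr=7 reg=6
step 18: T0 CAS ⇒ ok; ctr=8 reg=7

T1 = (2, 0)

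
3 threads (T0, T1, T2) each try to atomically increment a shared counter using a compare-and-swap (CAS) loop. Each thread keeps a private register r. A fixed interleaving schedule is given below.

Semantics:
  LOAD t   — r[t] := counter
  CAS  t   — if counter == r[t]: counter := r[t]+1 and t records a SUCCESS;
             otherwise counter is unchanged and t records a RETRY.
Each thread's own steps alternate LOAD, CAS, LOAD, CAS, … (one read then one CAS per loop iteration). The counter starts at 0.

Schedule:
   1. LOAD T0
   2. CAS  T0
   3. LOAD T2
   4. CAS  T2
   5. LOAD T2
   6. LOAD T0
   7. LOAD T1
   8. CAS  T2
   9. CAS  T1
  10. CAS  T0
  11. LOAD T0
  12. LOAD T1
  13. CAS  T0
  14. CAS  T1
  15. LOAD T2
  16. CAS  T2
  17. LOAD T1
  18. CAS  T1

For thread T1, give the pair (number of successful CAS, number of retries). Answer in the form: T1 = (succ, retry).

T1 = (1, 2)

step 1: T0 LOAD ⇒ load; ctr=0 reg=0
step 2: T0 CAS ⇒ ok; ctr=1 reg=0
step 3: T2 LOAD ⇒ load; ctr=1 reg=1
step 4: T2 CAS ⇒ ok; ctr=2 reg=1
step 5: T2 LOAD ⇒ load; ctr=2 reg=2
step 6: T0 LOAD ⇒ load; ctr=2 reg=2
step 7: T1 LOAD ⇒ load; ctr=2 reg=2
step 8: T2 CAS ⇒ ok; ctr=3 reg=2
step 9: T1 CAS ⇒ retry; ctr=3 reg=2
step 10: T0 CAS ⇒ retry; ctr=3 reg=2
step 11: T0 LOAD ⇒ load; ctr=3 reg=3
step 12: T1 LOAD ⇒ load; ctr=3 reg=3
step 13: T0 CAS ⇒ ok; ctr=4 reg=3
step 14: T1 CAS ⇒ retry; ctr=4 reg=3
step 15: T2 LOAD ⇒ load; ctr=4 reg=4
step 16: T2 CAS ⇒ ok; ctr=5 reg=4
step 17: T1 LOAD ⇒ load; ctr=5 reg=5
step 18: T1 CAS ⇒ ok; ctr=6 reg=5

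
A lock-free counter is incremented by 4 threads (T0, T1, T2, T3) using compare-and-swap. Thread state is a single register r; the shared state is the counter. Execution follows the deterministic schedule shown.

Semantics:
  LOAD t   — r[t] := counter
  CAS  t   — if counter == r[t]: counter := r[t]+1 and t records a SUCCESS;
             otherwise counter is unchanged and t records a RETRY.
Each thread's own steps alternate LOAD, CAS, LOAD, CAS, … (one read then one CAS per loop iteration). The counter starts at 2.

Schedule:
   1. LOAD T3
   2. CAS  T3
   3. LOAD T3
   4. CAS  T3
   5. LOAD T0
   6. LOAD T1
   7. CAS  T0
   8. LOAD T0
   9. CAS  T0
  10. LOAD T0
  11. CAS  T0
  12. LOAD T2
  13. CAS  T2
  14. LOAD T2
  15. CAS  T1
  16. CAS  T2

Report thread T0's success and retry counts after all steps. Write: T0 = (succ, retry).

T0 = (3, 0)

1. LOAD T3 → mem=2 r[T3]=2 [LOAD]
2. CAS T3 → mem=3 r[T3]=2 [OK]
3. LOAD T3 → mem=3 r[T3]=3 [LOAD]
4. CAS T3 → mem=4 r[T3]=3 [OK]
5. LOAD T0 → mem=4 r[T0]=4 [LOAD]
6. LOAD T1 → mem=4 r[T1]=4 [LOAD]
7. CAS T0 → mem=5 r[T0]=4 [OK]
8. LOAD T0 → mem=5 r[T0]=5 [LOAD]
9. CAS T0 → mem=6 r[T0]=5 [OK]
10. LOAD T0 → mem=6 r[T0]=6 [LOAD]
11. CAS T0 → mem=7 r[T0]=6 [OK]
12. LOAD T2 → mem=7 r[T2]=7 [LOAD]
13. CAS T2 → mem=8 r[T2]=7 [OK]
14. LOAD T2 → mem=8 r[T2]=8 [LOAD]
15. CAS T1 → mem=8 r[T1]=4 [RETRY]
16. CAS T2 → mem=9 r[T2]=8 [OK]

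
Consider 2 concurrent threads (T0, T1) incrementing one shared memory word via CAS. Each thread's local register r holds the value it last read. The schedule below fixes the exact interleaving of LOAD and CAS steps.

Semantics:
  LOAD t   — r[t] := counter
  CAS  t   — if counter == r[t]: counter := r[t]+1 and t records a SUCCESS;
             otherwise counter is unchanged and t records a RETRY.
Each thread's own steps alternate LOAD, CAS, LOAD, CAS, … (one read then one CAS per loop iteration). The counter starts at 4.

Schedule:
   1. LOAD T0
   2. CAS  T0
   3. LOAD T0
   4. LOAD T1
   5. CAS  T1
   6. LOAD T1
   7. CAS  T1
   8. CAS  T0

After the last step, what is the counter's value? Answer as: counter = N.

1. LOAD T0 → mem=4 r[T0]=4 [LOAD]
2. CAS T0 → mem=5 r[T0]=4 [OK]
3. LOAD T0 → mem=5 r[T0]=5 [LOAD]
4. LOAD T1 → mem=5 r[T1]=5 [LOAD]
5. CAS T1 → mem=6 r[T1]=5 [OK]
6. LOAD T1 → mem=6 r[T1]=6 [LOAD]
7. CAS T1 → mem=7 r[T1]=6 [OK]
8. CAS T0 → mem=7 r[T0]=5 [RETRY]

counter = 7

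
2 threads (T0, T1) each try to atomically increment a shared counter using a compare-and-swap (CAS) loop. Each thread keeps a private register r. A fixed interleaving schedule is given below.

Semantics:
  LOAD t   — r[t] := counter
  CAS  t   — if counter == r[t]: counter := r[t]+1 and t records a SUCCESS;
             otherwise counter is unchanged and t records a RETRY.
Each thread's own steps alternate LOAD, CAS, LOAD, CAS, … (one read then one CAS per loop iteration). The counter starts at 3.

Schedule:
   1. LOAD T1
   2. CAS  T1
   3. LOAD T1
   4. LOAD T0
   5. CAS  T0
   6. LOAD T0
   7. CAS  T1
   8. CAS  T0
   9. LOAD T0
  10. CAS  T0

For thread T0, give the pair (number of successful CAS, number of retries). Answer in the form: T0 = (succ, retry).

T0 = (3, 0)

T1 LOAD — after: cnt=3, r=3 — load
T1 CAS — after: cnt=4, r=3 — ok
T1 LOAD — after: cnt=4, r=4 — load
T0 LOAD — after: cnt=4, r=4 — load
T0 CAS — after: cnt=5, r=4 — ok
T0 LOAD — after: cnt=5, r=5 — load
T1 CAS — after: cnt=5, r=4 — retry
T0 CAS — after: cnt=6, r=5 — ok
T0 LOAD — after: cnt=6, r=6 — load
T0 CAS — after: cnt=7, r=6 — ok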